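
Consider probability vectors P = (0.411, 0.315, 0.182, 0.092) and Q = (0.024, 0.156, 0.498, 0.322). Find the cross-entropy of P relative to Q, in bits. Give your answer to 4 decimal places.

3.3893 bits

H(P,Q) = −Σ p·log₂ q.
  −0.411·log₂(0.024) = 2.21152
  −0.315·log₂(0.156) = 0.84432
  −0.182·log₂(0.498) = 0.18305
  −0.092·log₂(0.322) = 0.15041
H(P,Q) = 3.3893 bits.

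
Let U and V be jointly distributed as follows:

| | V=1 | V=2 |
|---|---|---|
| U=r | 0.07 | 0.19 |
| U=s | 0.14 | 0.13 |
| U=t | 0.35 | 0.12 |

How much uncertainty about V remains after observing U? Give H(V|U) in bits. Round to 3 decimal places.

Chain rule: H(V|U) = H(U,V) − H(U).
Marginals: p(U) = (0.2600, 0.2700, 0.4700), p(V) = (0.5600, 0.4400).
H(U,V) = 2.4007 bits; H(U) = 1.5273 bits.
H(V|U) = 2.4007 − 1.5273 = 0.873 bits.

0.873 bits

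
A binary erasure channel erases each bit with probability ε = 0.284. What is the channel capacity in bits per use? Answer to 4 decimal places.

0.7160 bits

Binary erasure channel: capacity C = 1 − ε.
C = 1 − 0.284 = 0.7160 bits per channel use.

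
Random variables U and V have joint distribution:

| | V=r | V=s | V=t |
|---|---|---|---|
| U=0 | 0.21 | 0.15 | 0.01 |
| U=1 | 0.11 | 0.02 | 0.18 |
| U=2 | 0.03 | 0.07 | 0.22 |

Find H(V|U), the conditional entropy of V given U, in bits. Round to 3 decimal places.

1.179 bits

Chain rule: H(V|U) = H(U,V) − H(U).
Marginals: p(U) = (0.3700, 0.3100, 0.3200), p(V) = (0.3500, 0.2400, 0.4100).
H(U,V) = 2.7592 bits; H(U) = 1.5806 bits.
H(V|U) = 2.7592 − 1.5806 = 1.179 bits.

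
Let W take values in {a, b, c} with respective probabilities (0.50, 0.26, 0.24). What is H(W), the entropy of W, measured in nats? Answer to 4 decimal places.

H(W) = −Σ p·ln p.
  −(0.50)·ln(0.50) = 0.34657
  −(0.26)·ln(0.26) = 0.35024
  −(0.24)·ln(0.24) = 0.34251
Sum: 0.34657 + 0.35024 + 0.34251 = 1.0393 nats.

1.0393 nats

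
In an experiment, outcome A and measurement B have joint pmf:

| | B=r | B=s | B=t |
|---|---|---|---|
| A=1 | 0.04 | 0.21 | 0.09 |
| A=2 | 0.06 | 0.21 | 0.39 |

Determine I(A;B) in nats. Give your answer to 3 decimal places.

0.051 nats

Marginals: p(A) = (0.3400, 0.6600), p(B) = (0.1000, 0.4200, 0.4800).
I(A;B) = Σ p(x,y)·ln[p(x,y)/(p(x)p(y))].
  (1,r): 0.04·ln(1.1765) = 0.0065
  (1,s): 0.21·ln(1.4706) = 0.0810
  (1,t): 0.09·ln(0.5515) = -0.0536
  (2,r): 0.06·ln(0.9091) = -0.0057
  (2,s): 0.21·ln(0.7576) = -0.0583
  (2,t): 0.39·ln(1.2311) = 0.0811
Sum = 0.051 nats.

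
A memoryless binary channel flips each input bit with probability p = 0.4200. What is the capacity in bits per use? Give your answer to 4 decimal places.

Binary symmetric channel: C = 1 − h₂(ε) where h₂ is the binary entropy function.
h₂(0.4200) = −0.4200·log₂0.4200 − 0.5800·log₂0.5800 = 0.9815.
C = 1 − 0.9815 = 0.0185 bits per channel use.

0.0185 bits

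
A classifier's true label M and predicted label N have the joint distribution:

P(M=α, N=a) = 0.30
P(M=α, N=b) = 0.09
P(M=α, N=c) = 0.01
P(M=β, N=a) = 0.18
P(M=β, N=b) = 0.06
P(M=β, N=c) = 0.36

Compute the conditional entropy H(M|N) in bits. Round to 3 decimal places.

Marginals: p(M) = (0.4000, 0.6000), p(N) = (0.4800, 0.1500, 0.3700).
H(M|N) = Σ p(N) · H(M|N=·).
  N=a: p=0.4800, H(M|N=a) = 0.9544
  N=b: p=0.1500, H(M|N=b) = 0.9710
  N=c: p=0.3700, H(M|N=c) = 0.1793
Weighted sum = 0.670 bits.

0.670 bits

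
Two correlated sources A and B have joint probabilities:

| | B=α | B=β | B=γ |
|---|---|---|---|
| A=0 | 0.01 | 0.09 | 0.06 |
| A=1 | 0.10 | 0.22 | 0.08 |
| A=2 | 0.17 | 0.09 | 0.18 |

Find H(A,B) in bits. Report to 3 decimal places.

H(A,B) = −Σ p(x,y)·log₂ p(x,y) over all 9 cells.
  cell (0,α): −0.01·log₂0.01 = 0.0664
  cell (0,β): −0.09·log₂0.09 = 0.3127
  cell (0,γ): −0.06·log₂0.06 = 0.2435
  cell (1,α): −0.10·log₂0.10 = 0.3322
  cell (1,β): −0.22·log₂0.22 = 0.4806
  cell (1,γ): −0.08·log₂0.08 = 0.2915
  cell (2,α): −0.17·log₂0.17 = 0.4346
  cell (2,β): −0.09·log₂0.09 = 0.3127
  cell (2,γ): −0.18·log₂0.18 = 0.4453
Sum = 2.919 bits.

2.919 bits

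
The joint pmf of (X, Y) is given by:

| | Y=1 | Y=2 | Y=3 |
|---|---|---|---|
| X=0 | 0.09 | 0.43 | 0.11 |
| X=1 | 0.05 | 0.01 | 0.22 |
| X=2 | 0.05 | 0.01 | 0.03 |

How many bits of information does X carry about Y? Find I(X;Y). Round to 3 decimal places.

Marginals: p(X) = (0.6300, 0.2800, 0.0900), p(Y) = (0.1900, 0.4500, 0.3600).
I(X;Y) = Σ p(x,y)·log₂[p(x,y)/(p(x)p(y))].
  (0,1): 0.09·log₂(0.7519) = -0.0370
  (0,2): 0.43·log₂(1.5168) = 0.2584
  (0,3): 0.11·log₂(0.4850) = -0.1148
  (1,1): 0.05·log₂(0.9398) = -0.0045
  (1,2): 0.01·log₂(0.0794) = -0.0366
  (1,3): 0.22·log₂(2.1825) = 0.2477
  (2,1): 0.05·log₂(2.9240) = 0.0774
  (2,2): 0.01·log₂(0.2469) = -0.0202
  (2,3): 0.03·log₂(0.9259) = -0.0033
Sum = 0.367 bits.

0.367 bits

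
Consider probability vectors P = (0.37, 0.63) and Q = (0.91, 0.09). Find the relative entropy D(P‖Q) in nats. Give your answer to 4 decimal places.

D(P‖Q) = Σ p·ln(p/q).
  0.37·ln(0.37/0.91) = -0.33298
  0.63·ln(0.63/0.09) = 1.22592
D(P‖Q) = 0.8929 nats.

0.8929 nats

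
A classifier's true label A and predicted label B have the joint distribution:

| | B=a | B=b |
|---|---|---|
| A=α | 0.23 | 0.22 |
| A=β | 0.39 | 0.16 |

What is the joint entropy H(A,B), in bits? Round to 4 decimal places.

1.9211 bits

H(A,B) = −Σ p(x,y)·log₂ p(x,y) over all 4 cells.
  cell (α,a): −0.23·log₂0.23 = 0.48767
  cell (α,b): −0.22·log₂0.22 = 0.48057
  cell (β,a): −0.39·log₂0.39 = 0.52980
  cell (β,b): −0.16·log₂0.16 = 0.42302
Sum = 1.9211 bits.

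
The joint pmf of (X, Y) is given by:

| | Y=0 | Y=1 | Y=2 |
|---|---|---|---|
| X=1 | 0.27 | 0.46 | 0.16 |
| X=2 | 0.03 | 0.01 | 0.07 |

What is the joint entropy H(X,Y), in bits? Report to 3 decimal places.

1.935 bits

H(X,Y) = −Σ p(x,y)·log₂ p(x,y) over all 6 cells.
  cell (1,0): −0.27·log₂0.27 = 0.5100
  cell (1,1): −0.46·log₂0.46 = 0.5153
  cell (1,2): −0.16·log₂0.16 = 0.4230
  cell (2,0): −0.03·log₂0.03 = 0.1518
  cell (2,1): −0.01·log₂0.01 = 0.0664
  cell (2,2): −0.07·log₂0.07 = 0.2686
Sum = 1.935 bits.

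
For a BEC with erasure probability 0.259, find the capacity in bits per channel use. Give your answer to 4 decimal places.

0.7410 bits

Binary erasure channel: capacity C = 1 − ε.
C = 1 − 0.259 = 0.7410 bits per channel use.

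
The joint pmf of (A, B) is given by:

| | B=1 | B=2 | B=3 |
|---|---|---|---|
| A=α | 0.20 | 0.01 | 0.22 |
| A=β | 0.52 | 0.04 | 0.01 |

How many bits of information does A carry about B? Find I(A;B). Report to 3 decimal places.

0.277 bits

Marginals: p(A) = (0.4300, 0.5700), p(B) = (0.7200, 0.0500, 0.2300).
I(A;B) = H(A) + H(B) − H(A,B).
H(A) = 0.9858, H(B) = 1.0450, H(A,B) = 1.7542.
I(A;B) = 0.9858 + 1.0450 − 1.7542 = 0.277 bits.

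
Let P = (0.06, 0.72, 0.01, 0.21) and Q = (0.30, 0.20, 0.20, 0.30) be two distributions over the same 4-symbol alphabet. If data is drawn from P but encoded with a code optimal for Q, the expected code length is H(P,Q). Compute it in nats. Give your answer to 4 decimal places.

1.5000 nats

H(P,Q) = −Σ p·ln q.
  −0.06·ln(0.30) = 0.07224
  −0.72·ln(0.20) = 1.15880
  −0.01·ln(0.20) = 0.01609
  −0.21·ln(0.30) = 0.25283
H(P,Q) = 1.5000 nats.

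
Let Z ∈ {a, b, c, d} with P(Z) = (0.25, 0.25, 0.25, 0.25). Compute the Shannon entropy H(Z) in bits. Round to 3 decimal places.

2.000 bits

H(Z) = −Σ p·log₂ p.
  −(0.25)·log₂(0.25) = 0.5000
  −(0.25)·log₂(0.25) = 0.5000
  −(0.25)·log₂(0.25) = 0.5000
  −(0.25)·log₂(0.25) = 0.5000
Sum: 0.5000 + 0.5000 + 0.5000 + 0.5000 = 2.000 bits.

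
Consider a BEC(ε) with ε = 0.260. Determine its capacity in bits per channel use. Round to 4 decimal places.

0.7400 bits

Binary erasure channel: capacity C = 1 − ε.
C = 1 − 0.260 = 0.7400 bits per channel use.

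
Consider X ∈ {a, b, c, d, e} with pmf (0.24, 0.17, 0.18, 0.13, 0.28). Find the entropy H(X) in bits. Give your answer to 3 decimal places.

2.271 bits

H(X) = −Σ p·log₂ p.
  −(0.24)·log₂(0.24) = 0.4941
  −(0.17)·log₂(0.17) = 0.4346
  −(0.18)·log₂(0.18) = 0.4453
  −(0.13)·log₂(0.13) = 0.3826
  −(0.28)·log₂(0.28) = 0.5142
Sum: 0.4941 + 0.4346 + 0.4453 + 0.3826 + 0.5142 = 2.271 bits.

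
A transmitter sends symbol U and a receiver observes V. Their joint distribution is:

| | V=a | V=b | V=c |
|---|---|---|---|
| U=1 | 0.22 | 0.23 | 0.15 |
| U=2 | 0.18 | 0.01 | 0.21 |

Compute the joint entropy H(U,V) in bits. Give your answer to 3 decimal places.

H(U,V) = −Σ p(x,y)·log₂ p(x,y) over all 6 cells.
  cell (1,a): −0.22·log₂0.22 = 0.4806
  cell (1,b): −0.23·log₂0.23 = 0.4877
  cell (1,c): −0.15·log₂0.15 = 0.4105
  cell (2,a): −0.18·log₂0.18 = 0.4453
  cell (2,b): −0.01·log₂0.01 = 0.0664
  cell (2,c): −0.21·log₂0.21 = 0.4728
Sum = 2.363 bits.

2.363 bits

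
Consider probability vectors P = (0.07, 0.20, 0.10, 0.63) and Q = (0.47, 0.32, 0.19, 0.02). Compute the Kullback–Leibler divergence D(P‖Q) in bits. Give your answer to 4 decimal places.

D(P‖Q) = Σ p·log₂(p/q).
  0.07·log₂(0.07/0.47) = -0.19231
  0.20·log₂(0.20/0.32) = -0.13561
  0.10·log₂(0.10/0.19) = -0.09260
  0.63·log₂(0.63/0.02) = 3.13569
D(P‖Q) = 2.7152 bits.

2.7152 bits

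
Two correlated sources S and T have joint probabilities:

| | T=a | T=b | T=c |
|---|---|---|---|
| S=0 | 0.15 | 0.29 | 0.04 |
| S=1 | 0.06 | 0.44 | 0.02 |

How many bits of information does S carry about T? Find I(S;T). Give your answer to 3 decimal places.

0.055 bits

Marginals: p(S) = (0.4800, 0.5200), p(T) = (0.2100, 0.7300, 0.0600).
I(S;T) = Σ p(x,y)·log₂[p(x,y)/(p(x)p(y))].
  (0,a): 0.15·log₂(1.4881) = 0.0860
  (0,b): 0.29·log₂(0.8276) = -0.0792
  (0,c): 0.04·log₂(1.3889) = 0.0190
  (1,a): 0.06·log₂(0.5495) = -0.0518
  (1,b): 0.44·log₂(1.1591) = 0.0937
  (1,c): 0.02·log₂(0.6410) = -0.0128
Sum = 0.055 bits.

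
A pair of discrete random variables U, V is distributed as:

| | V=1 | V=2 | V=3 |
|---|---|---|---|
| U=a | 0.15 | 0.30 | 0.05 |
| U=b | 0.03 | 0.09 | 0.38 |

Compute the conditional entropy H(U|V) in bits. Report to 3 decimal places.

0.644 bits

Chain rule: H(U|V) = H(U,V) − H(V).
Marginals: p(U) = (0.5000, 0.5000), p(V) = (0.1800, 0.3900, 0.4300).
H(U,V) = 2.1426 bits; H(V) = 1.4987 bits.
H(U|V) = 2.1426 − 1.4987 = 0.644 bits.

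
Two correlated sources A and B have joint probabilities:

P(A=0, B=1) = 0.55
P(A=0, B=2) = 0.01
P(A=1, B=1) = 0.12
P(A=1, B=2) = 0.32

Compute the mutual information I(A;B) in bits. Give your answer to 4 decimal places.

Marginals: p(A) = (0.5600, 0.4400), p(B) = (0.6700, 0.3300).
I(A;B) = H(A) + H(B) − H(A,B).
H(A) = 0.9896, H(B) = 0.9149, H(A,B) = 1.4339.
I(A;B) = 0.9896 + 0.9149 − 1.4339 = 0.4706 bits.

0.4706 bits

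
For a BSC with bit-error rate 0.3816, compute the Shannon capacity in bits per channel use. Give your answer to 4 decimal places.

Binary symmetric channel: C = 1 − h₂(ε) where h₂ is the binary entropy function.
h₂(0.3816) = −0.3816·log₂0.3816 − 0.6184·log₂0.6184 = 0.9592.
C = 1 − 0.9592 = 0.0408 bits per channel use.

0.0408 bits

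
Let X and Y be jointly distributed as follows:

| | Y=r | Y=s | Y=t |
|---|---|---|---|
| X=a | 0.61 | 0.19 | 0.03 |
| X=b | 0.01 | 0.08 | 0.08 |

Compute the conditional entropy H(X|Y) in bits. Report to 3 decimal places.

0.404 bits

Chain rule: H(X|Y) = H(X,Y) − H(Y).
Marginals: p(X) = (0.8300, 0.1700), p(Y) = (0.6200, 0.2700, 0.1100).
H(X,Y) = 1.6915 bits; H(Y) = 1.2879 bits.
H(X|Y) = 1.6915 − 1.2879 = 0.404 bits.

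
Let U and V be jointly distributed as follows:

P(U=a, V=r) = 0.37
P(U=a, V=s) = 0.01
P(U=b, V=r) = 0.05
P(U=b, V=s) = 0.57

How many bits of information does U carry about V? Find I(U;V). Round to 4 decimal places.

Marginals: p(U) = (0.3800, 0.6200), p(V) = (0.4200, 0.5800).
I(U;V) = Σ p(x,y)·log₂[p(x,y)/(p(x)p(y))].
  (a,r): 0.37·log₂(2.3183) = 0.44883
  (a,s): 0.01·log₂(0.0454) = -0.04462
  (b,r): 0.05·log₂(0.1920) = -0.11904
  (b,s): 0.57·log₂(1.5851) = 0.37880
Sum = 0.6640 bits.

0.6640 bits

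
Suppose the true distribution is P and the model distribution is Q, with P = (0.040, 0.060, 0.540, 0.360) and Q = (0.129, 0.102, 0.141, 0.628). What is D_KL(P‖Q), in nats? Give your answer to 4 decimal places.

0.4461 nats

D(P‖Q) = Σ p·ln(p/q).
  0.040·ln(0.040/0.129) = -0.04684
  0.060·ln(0.060/0.102) = -0.03184
  0.540·ln(0.540/0.141) = 0.72512
  0.360·ln(0.360/0.628) = -0.20032
D(P‖Q) = 0.4461 nats.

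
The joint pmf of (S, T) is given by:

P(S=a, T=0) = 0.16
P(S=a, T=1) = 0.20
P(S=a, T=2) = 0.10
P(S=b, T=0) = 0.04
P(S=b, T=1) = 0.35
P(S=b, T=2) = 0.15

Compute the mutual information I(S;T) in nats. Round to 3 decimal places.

0.061 nats

Marginals: p(S) = (0.4600, 0.5400), p(T) = (0.2000, 0.5500, 0.2500).
I(S;T) = H(S) + H(T) − H(S,T).
H(S) = 0.6899, H(T) = 0.9973, H(S,T) = 1.6261.
I(S;T) = 0.6899 + 0.9973 − 1.6261 = 0.061 nats.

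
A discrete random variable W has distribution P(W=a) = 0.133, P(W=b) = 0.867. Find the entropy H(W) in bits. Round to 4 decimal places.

0.5656 bits

H(W) = −Σ p·log₂ p.
  −(0.133)·log₂(0.133) = 0.38710
  −(0.867)·log₂(0.867) = 0.17851
Sum: 0.38710 + 0.17851 = 0.5656 bits.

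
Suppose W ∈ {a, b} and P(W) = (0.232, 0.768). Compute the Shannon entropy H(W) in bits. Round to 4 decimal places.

0.7815 bits

H(W) = −Σ p·log₂ p.
  −(0.232)·log₂(0.232) = 0.48901
  −(0.768)·log₂(0.768) = 0.29247
Sum: 0.48901 + 0.29247 = 0.7815 bits.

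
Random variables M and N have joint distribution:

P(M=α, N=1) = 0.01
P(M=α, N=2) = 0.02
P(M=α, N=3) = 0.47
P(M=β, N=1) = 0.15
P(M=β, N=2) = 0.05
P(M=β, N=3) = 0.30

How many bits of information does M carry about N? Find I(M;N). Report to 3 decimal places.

0.143 bits

Marginals: p(M) = (0.5000, 0.5000), p(N) = (0.1600, 0.0700, 0.7700).
I(M;N) = H(M) + H(N) − H(M,N).
H(M) = 1.0000, H(N) = 0.9819, H(M,N) = 1.8390.
I(M;N) = 1.0000 + 0.9819 − 1.8390 = 0.143 bits.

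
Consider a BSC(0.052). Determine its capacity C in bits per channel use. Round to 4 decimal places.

Binary symmetric channel: C = 1 − h₂(ε) where h₂ is the binary entropy function.
h₂(0.052) = −0.052·log₂0.052 − 0.948·log₂0.948 = 0.2948.
C = 1 − 0.2948 = 0.7052 bits per channel use.

0.7052 bits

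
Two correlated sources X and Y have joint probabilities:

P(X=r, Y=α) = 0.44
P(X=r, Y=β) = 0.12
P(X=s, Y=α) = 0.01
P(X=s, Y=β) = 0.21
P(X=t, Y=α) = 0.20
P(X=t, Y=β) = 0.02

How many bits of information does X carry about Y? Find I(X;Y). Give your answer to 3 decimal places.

0.359 bits

Marginals: p(X) = (0.5600, 0.2200, 0.2200), p(Y) = (0.6500, 0.3500).
I(X;Y) = Σ p(x,y)·log₂[p(x,y)/(p(x)p(y))].
  (r,α): 0.44·log₂(1.2088) = 0.1204
  (r,β): 0.12·log₂(0.6122) = -0.0849
  (s,α): 0.01·log₂(0.0699) = -0.0384
  (s,β): 0.21·log₂(2.7273) = 0.3040
  (t,α): 0.20·log₂(1.3986) = 0.0968
  (t,β): 0.02·log₂(0.2597) = -0.0389
Sum = 0.359 bits.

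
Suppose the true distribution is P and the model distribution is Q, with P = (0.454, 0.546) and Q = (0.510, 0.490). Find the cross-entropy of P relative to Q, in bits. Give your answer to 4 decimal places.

H(P,Q) = −Σ p·log₂ q.
  −0.454·log₂(0.510) = 0.44103
  −0.546·log₂(0.490) = 0.56191
H(P,Q) = 1.0029 bits.

1.0029 bits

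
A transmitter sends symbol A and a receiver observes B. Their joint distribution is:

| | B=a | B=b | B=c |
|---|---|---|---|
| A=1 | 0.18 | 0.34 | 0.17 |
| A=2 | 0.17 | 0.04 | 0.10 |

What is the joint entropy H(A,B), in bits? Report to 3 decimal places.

H(A,B) = −Σ p(x,y)·log₂ p(x,y) over all 6 cells.
  cell (1,a): −0.18·log₂0.18 = 0.4453
  cell (1,b): −0.34·log₂0.34 = 0.5292
  cell (1,c): −0.17·log₂0.17 = 0.4346
  cell (2,a): −0.17·log₂0.17 = 0.4346
  cell (2,b): −0.04·log₂0.04 = 0.1858
  cell (2,c): −0.10·log₂0.10 = 0.3322
Sum = 2.362 bits.

2.362 bits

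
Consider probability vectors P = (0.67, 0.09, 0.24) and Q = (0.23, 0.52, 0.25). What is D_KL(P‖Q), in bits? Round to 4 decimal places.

D(P‖Q) = Σ p·log₂(p/q).
  0.67·log₂(0.67/0.23) = 1.03349
  0.09·log₂(0.09/0.52) = -0.22775
  0.24·log₂(0.24/0.25) = -0.01413
D(P‖Q) = 0.7916 bits.

0.7916 bits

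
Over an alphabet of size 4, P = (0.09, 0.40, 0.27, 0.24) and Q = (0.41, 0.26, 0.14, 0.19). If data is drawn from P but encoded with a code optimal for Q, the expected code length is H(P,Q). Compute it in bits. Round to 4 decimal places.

2.2340 bits

H(P,Q) = −Σ p·log₂ q.
  −0.09·log₂(0.41) = 0.11577
  −0.40·log₂(0.26) = 0.77737
  −0.27·log₂(0.14) = 0.76586
  −0.24·log₂(0.19) = 0.57502
H(P,Q) = 2.2340 bits.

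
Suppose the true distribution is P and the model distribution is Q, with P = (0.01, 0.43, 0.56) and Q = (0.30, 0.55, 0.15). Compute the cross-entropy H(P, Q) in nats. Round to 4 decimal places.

H(P,Q) = −Σ p·ln q.
  −0.01·ln(0.30) = 0.01204
  −0.43·ln(0.55) = 0.25707
  −0.56·ln(0.15) = 1.06239
H(P,Q) = 1.3315 nats.

1.3315 nats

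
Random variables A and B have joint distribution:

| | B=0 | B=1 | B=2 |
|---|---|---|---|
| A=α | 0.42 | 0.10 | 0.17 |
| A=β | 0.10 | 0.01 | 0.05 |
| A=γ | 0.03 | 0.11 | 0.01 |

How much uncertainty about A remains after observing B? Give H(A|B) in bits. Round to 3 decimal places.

1.033 bits

Chain rule: H(A|B) = H(A,B) − H(B).
Marginals: p(A) = (0.6900, 0.1600, 0.1500), p(B) = (0.5500, 0.2200, 0.2300).
H(A,B) = 2.4756 bits; H(B) = 1.4426 bits.
H(A|B) = 2.4756 − 1.4426 = 1.033 bits.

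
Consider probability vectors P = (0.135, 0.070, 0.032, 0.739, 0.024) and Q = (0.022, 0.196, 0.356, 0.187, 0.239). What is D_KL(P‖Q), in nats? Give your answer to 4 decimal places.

D(P‖Q) = Σ p·ln(p/q).
  0.135·ln(0.135/0.022) = 0.24492
  0.070·ln(0.070/0.196) = -0.07207
  0.032·ln(0.032/0.356) = -0.07709
  0.739·ln(0.739/0.187) = 1.01553
  0.024·ln(0.024/0.239) = -0.05516
D(P‖Q) = 1.0561 nats.

1.0561 nats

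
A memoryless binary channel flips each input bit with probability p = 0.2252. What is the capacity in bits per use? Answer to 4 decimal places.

0.2305 bits

Binary symmetric channel: C = 1 − h₂(ε) where h₂ is the binary entropy function.
h₂(0.2252) = −0.2252·log₂0.2252 − 0.7748·log₂0.7748 = 0.7695.
C = 1 − 0.7695 = 0.2305 bits per channel use.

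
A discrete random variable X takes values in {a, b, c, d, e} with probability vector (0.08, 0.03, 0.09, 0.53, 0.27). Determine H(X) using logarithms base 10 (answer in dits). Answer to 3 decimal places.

H(X) = −Σ p·log₁₀ p.
  −(0.08)·log₁₀(0.08) = 0.0878
  −(0.03)·log₁₀(0.03) = 0.0457
  −(0.09)·log₁₀(0.09) = 0.0941
  −(0.53)·log₁₀(0.53) = 0.1461
  −(0.27)·log₁₀(0.27) = 0.1535
Sum: 0.0878 + 0.0457 + 0.0941 + 0.1461 + 0.1535 = 0.527 dits.

0.527 dits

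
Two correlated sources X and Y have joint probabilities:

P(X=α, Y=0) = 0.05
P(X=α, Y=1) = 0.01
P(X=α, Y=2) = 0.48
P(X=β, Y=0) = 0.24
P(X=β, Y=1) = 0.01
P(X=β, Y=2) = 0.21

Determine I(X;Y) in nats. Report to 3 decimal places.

Marginals: p(X) = (0.5400, 0.4600), p(Y) = (0.2900, 0.0200, 0.6900).
I(X;Y) = Σ p(x,y)·ln[p(x,y)/(p(x)p(y))].
  (α,0): 0.05·ln(0.3193) = -0.0571
  (α,1): 0.01·ln(0.9259) = -0.0008
  (α,2): 0.48·ln(1.2882) = 0.1216
  (β,0): 0.24·ln(1.7991) = 0.1409
  (β,1): 0.01·ln(1.0870) = 0.0008
  (β,2): 0.21·ln(0.6616) = -0.0867
Sum = 0.119 nats.

0.119 nats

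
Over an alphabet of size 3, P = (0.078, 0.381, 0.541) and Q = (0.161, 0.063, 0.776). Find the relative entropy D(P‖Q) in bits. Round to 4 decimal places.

D(P‖Q) = Σ p·log₂(p/q).
  0.078·log₂(0.078/0.161) = -0.08155
  0.381·log₂(0.381/0.063) = 0.98922
  0.541·log₂(0.541/0.776) = -0.28155
D(P‖Q) = 0.6261 bits.

0.6261 bits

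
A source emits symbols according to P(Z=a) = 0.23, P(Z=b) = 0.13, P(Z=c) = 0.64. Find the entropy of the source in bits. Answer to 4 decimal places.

1.2824 bits

H(Z) = −Σ p·log₂ p.
  −(0.23)·log₂(0.23) = 0.48767
  −(0.13)·log₂(0.13) = 0.38264
  −(0.64)·log₂(0.64) = 0.41207
Sum: 0.48767 + 0.38264 + 0.41207 = 1.2824 bits.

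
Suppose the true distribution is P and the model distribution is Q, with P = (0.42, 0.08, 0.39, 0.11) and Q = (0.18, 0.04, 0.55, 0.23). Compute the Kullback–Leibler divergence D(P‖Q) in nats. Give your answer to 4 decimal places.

D(P‖Q) = Σ p·ln(p/q).
  0.42·ln(0.42/0.18) = 0.35587
  0.08·ln(0.08/0.04) = 0.05545
  0.39·ln(0.39/0.55) = -0.13407
  0.11·ln(0.11/0.23) = -0.08114
D(P‖Q) = 0.1961 nats.

0.1961 nats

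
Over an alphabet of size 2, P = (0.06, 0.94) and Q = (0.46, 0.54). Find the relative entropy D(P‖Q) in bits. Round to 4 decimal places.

0.5754 bits

D(P‖Q) = Σ p·log₂(p/q).
  0.06·log₂(0.06/0.46) = -0.17632
  0.94·log₂(0.94/0.54) = 0.75172
D(P‖Q) = 0.5754 bits.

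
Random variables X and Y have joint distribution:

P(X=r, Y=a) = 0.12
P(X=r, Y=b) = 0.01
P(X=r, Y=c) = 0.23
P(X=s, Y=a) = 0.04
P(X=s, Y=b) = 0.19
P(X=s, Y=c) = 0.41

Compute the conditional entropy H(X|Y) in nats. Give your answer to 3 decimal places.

Marginals: p(X) = (0.3600, 0.6400), p(Y) = (0.1600, 0.2000, 0.6400).
H(X|Y) = Σ p(Y) · H(X|Y=·).
  Y=a: p=0.1600, H(X|Y=a) = 0.5623
  Y=b: p=0.2000, H(X|Y=b) = 0.1985
  Y=c: p=0.6400, H(X|Y=c) = 0.6531
Weighted sum = 0.548 nats.

0.548 nats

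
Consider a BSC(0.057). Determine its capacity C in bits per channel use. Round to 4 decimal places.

0.6846 bits

Binary symmetric channel: C = 1 − h₂(ε) where h₂ is the binary entropy function.
h₂(0.057) = −0.057·log₂0.057 − 0.943·log₂0.943 = 0.3154.
C = 1 − 0.3154 = 0.6846 bits per channel use.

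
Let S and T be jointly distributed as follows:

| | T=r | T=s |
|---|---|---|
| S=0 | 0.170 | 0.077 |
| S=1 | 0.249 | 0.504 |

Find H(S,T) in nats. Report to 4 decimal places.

H(S,T) = −Σ p(x,y)·ln p(x,y) over all 4 cells.
  cell (0,r): −0.170·ln0.170 = 0.30123
  cell (0,s): −0.077·ln0.077 = 0.19742
  cell (1,r): −0.249·ln0.249 = 0.34619
  cell (1,s): −0.504·ln0.504 = 0.34533
Sum = 1.1902 nats.

1.1902 nats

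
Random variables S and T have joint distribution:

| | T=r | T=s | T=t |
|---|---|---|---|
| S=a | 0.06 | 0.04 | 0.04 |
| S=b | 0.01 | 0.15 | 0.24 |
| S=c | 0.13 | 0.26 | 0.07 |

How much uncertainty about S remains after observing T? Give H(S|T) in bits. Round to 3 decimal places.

Chain rule: H(S|T) = H(S,T) − H(T).
Marginals: p(S) = (0.1400, 0.4000, 0.4600), p(T) = (0.2000, 0.4500, 0.3500).
H(S,T) = 2.7426 bits; H(T) = 1.5129 bits.
H(S|T) = 2.7426 − 1.5129 = 1.230 bits.

1.230 bits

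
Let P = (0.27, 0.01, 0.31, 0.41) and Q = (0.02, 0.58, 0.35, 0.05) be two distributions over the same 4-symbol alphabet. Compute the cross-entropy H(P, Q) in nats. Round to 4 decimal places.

2.6154 nats

H(P,Q) = −Σ p·ln q.
  −0.27·ln(0.02) = 1.05625
  −0.01·ln(0.58) = 0.00545
  −0.31·ln(0.35) = 0.32544
  −0.41·ln(0.05) = 1.22825
H(P,Q) = 2.6154 nats.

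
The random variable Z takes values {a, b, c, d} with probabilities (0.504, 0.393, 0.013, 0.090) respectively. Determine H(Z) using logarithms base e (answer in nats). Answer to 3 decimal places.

H(Z) = −Σ p·ln p.
  −(0.504)·ln(0.504) = 0.3453
  −(0.393)·ln(0.393) = 0.3670
  −(0.013)·ln(0.013) = 0.0565
  −(0.090)·ln(0.090) = 0.2167
Sum: 0.3453 + 0.3670 + 0.0565 + 0.2167 = 0.986 nats.

0.986 nats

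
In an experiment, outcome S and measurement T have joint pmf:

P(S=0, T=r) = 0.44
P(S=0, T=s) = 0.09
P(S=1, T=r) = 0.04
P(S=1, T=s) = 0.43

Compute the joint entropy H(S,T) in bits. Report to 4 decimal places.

1.5431 bits

H(S,T) = −Σ p(x,y)·log₂ p(x,y) over all 4 cells.
  cell (0,r): −0.44·log₂0.44 = 0.52115
  cell (0,s): −0.09·log₂0.09 = 0.31265
  cell (1,r): −0.04·log₂0.04 = 0.18575
  cell (1,s): −0.43·log₂0.43 = 0.52356
Sum = 1.5431 bits.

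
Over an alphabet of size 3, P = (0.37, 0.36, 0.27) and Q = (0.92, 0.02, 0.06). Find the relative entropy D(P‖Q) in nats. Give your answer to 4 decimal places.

D(P‖Q) = Σ p·ln(p/q).
  0.37·ln(0.37/0.92) = -0.33702
  0.36·ln(0.36/0.02) = 1.04053
  0.27·ln(0.27/0.06) = 0.40610
D(P‖Q) = 1.1096 nats.

1.1096 nats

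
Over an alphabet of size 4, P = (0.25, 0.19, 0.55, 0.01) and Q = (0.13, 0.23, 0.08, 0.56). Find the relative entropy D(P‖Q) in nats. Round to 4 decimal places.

1.1473 nats

D(P‖Q) = Σ p·ln(p/q).
  0.25·ln(0.25/0.13) = 0.16348
  0.19·ln(0.19/0.23) = -0.03630
  0.55·ln(0.55/0.08) = 1.06034
  0.01·ln(0.01/0.56) = -0.04025
D(P‖Q) = 1.1473 nats.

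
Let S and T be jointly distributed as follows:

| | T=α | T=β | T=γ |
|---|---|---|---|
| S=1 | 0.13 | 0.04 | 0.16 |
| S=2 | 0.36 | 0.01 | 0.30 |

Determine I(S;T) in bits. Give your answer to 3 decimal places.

Marginals: p(S) = (0.3300, 0.6700), p(T) = (0.4900, 0.0500, 0.4600).
I(S;T) = Σ p(x,y)·log₂[p(x,y)/(p(x)p(y))].
  (1,α): 0.13·log₂(0.8040) = -0.0409
  (1,β): 0.04·log₂(2.4242) = 0.0511
  (1,γ): 0.16·log₂(1.0540) = 0.0121
  (2,α): 0.36·log₂(1.0966) = 0.0479
  (2,β): 0.01·log₂(0.2985) = -0.0174
  (2,γ): 0.30·log₂(0.9734) = -0.0117
Sum = 0.041 bits.

0.041 bits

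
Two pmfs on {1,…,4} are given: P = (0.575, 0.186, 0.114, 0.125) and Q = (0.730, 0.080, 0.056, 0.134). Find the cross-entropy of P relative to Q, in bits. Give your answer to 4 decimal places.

1.7753 bits

H(P,Q) = −Σ p·log₂ q.
  −0.575·log₂(0.730) = 0.26107
  −0.186·log₂(0.080) = 0.67776
  −0.114·log₂(0.056) = 0.47406
  −0.125·log₂(0.134) = 0.36246
H(P,Q) = 1.7753 bits.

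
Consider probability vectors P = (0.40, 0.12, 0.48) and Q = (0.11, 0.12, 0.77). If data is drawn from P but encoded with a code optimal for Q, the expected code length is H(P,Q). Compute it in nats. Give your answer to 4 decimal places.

H(P,Q) = −Σ p·ln q.
  −0.40·ln(0.11) = 0.88291
  −0.12·ln(0.12) = 0.25443
  −0.48·ln(0.77) = 0.12546
H(P,Q) = 1.2628 nats.

1.2628 nats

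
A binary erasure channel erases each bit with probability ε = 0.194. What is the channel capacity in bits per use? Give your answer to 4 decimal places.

Binary erasure channel: capacity C = 1 − ε.
C = 1 − 0.194 = 0.8060 bits per channel use.

0.8060 bits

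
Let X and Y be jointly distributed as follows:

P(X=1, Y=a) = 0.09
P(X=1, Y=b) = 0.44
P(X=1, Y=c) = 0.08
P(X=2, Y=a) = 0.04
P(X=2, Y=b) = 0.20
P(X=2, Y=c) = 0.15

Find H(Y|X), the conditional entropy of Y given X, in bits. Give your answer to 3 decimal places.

Marginals: p(X) = (0.6100, 0.3900), p(Y) = (0.1300, 0.6400, 0.2300).
H(Y|X) = Σ p(X) · H(Y|X=·).
  X=1: p=0.6100, H(Y|X=1) = 1.1317
  X=2: p=0.3900, H(Y|X=2) = 1.3613
Weighted sum = 1.221 bits.

1.221 bits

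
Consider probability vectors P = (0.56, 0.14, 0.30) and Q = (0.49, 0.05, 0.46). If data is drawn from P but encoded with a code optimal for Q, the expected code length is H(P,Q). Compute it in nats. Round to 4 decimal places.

1.0518 nats

H(P,Q) = −Σ p·ln q.
  −0.56·ln(0.49) = 0.39948
  −0.14·ln(0.05) = 0.41940
  −0.30·ln(0.46) = 0.23296
H(P,Q) = 1.0518 nats.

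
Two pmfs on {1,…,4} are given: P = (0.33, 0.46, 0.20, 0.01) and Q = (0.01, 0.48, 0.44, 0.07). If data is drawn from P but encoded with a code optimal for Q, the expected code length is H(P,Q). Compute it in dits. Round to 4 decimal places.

0.8895 dits

H(P,Q) = −Σ p·log₁₀ q.
  −0.33·log₁₀(0.01) = 0.66000
  −0.46·log₁₀(0.48) = 0.14663
  −0.20·log₁₀(0.44) = 0.07131
  −0.01·log₁₀(0.07) = 0.01155
H(P,Q) = 0.8895 dits.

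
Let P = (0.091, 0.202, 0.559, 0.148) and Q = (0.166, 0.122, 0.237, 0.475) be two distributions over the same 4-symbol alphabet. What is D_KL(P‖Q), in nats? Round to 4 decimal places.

D(P‖Q) = Σ p·ln(p/q).
  0.091·ln(0.091/0.166) = -0.05470
  0.202·ln(0.202/0.122) = 0.10186
  0.559·ln(0.559/0.237) = 0.47967
  0.148·ln(0.148/0.475) = -0.17258
D(P‖Q) = 0.3542 nats.

0.3542 nats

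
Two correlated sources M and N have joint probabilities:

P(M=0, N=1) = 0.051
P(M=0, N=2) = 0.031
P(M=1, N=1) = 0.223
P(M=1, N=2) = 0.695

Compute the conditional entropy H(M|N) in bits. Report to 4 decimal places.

0.3748 bits

Chain rule: H(M|N) = H(M,N) − H(N).
Marginals: p(M) = (0.0820, 0.9180), p(N) = (0.2740, 0.7260).
H(M,N) = 1.2219 bits; H(N) = 0.8471 bits.
H(M|N) = 1.2219 − 0.8471 = 0.3748 bits.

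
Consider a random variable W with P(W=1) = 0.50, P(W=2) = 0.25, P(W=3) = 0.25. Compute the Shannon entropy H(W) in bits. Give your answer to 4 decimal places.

1.5000 bits

H(W) = −Σ p·log₂ p.
  −(0.50)·log₂(0.50) = 0.50000
  −(0.25)·log₂(0.25) = 0.50000
  −(0.25)·log₂(0.25) = 0.50000
Sum: 0.50000 + 0.50000 + 0.50000 = 1.5000 bits.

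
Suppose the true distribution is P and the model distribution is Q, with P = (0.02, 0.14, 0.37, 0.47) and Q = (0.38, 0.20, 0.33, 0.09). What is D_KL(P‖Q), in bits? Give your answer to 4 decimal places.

1.0249 bits

D(P‖Q) = Σ p·log₂(p/q).
  0.02·log₂(0.02/0.38) = -0.08496
  0.14·log₂(0.14/0.20) = -0.07204
  0.37·log₂(0.37/0.33) = 0.06107
  0.47·log₂(0.47/0.09) = 1.12079
D(P‖Q) = 1.0249 bits.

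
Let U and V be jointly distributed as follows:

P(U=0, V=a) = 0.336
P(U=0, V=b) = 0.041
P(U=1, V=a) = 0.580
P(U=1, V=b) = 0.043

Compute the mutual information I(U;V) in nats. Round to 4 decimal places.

Marginals: p(U) = (0.3770, 0.6230), p(V) = (0.9160, 0.0840).
I(U;V) = H(U) + H(V) − H(U,V).
H(U) = 0.6626, H(V) = 0.2884, H(U,V) = 0.9487.
I(U;V) = 0.6626 + 0.2884 − 0.9487 = 0.0023 nats.

0.0023 nats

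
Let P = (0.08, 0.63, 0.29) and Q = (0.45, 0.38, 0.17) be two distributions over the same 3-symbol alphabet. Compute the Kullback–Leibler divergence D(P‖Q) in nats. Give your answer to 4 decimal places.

0.3352 nats

D(P‖Q) = Σ p·ln(p/q).
  0.08·ln(0.08/0.45) = -0.13818
  0.63·ln(0.63/0.38) = 0.31850
  0.29·ln(0.29/0.17) = 0.15488
D(P‖Q) = 0.3352 nats.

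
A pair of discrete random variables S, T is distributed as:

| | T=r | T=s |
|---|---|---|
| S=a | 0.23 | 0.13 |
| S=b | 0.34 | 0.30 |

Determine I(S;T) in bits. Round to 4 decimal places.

0.0079 bits

Marginals: p(S) = (0.3600, 0.6400), p(T) = (0.5700, 0.4300).
I(S;T) = H(S) + H(T) − H(S,T).
H(S) = 0.9427, H(T) = 0.9858, H(S,T) = 1.9206.
I(S;T) = 0.9427 + 0.9858 − 1.9206 = 0.0079 bits.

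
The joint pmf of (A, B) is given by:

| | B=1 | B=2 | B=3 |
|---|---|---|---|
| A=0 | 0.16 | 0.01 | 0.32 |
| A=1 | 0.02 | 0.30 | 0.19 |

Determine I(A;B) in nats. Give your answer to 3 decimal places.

0.249 nats

Marginals: p(A) = (0.4900, 0.5100), p(B) = (0.1800, 0.3100, 0.5100).
I(A;B) = Σ p(x,y)·ln[p(x,y)/(p(x)p(y))].
  (0,1): 0.16·ln(1.8141) = 0.0953
  (0,2): 0.01·ln(0.0658) = -0.0272
  (0,3): 0.32·ln(1.2805) = 0.0791
  (1,1): 0.02·ln(0.2179) = -0.0305
  (1,2): 0.30·ln(1.8975) = 0.1922
  (1,3): 0.19·ln(0.7305) = -0.0597
Sum = 0.249 nats.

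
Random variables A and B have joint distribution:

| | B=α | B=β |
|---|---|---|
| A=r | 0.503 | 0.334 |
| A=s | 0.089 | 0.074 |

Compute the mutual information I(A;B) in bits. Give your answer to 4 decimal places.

Marginals: p(A) = (0.8370, 0.1630), p(B) = (0.5920, 0.4080).
I(A;B) = Σ p(x,y)·log₂[p(x,y)/(p(x)p(y))].
  (r,α): 0.503·log₂(1.0151) = 0.01090
  (r,β): 0.334·log₂(0.9780) = -0.01069
  (s,α): 0.089·log₂(0.9223) = -0.01038
  (s,β): 0.074·log₂(1.1127) = 0.01140
Sum = 0.0012 bits.

0.0012 bits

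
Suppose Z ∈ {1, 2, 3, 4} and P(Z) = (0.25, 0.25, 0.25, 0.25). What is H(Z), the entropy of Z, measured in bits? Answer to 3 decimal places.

H(Z) = −Σ p·log₂ p.
  −(0.25)·log₂(0.25) = 0.5000
  −(0.25)·log₂(0.25) = 0.5000
  −(0.25)·log₂(0.25) = 0.5000
  −(0.25)·log₂(0.25) = 0.5000
Sum: 0.5000 + 0.5000 + 0.5000 + 0.5000 = 2.000 bits.

2.000 bits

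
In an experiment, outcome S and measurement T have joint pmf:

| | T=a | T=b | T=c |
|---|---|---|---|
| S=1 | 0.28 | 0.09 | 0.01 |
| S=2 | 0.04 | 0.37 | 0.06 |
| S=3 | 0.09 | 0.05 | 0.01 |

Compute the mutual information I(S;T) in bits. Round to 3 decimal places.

Marginals: p(S) = (0.3800, 0.4700, 0.1500), p(T) = (0.4100, 0.5100, 0.0800).
I(S;T) = H(S) + H(T) − H(S,T).
H(S) = 1.4530, H(T) = 1.3143, H(S,T) = 2.4485.
I(S;T) = 1.4530 + 1.3143 − 2.4485 = 0.319 bits.

0.319 bits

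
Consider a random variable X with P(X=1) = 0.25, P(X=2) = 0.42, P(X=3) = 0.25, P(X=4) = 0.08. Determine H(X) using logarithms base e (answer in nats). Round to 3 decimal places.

H(X) = −Σ p·ln p.
  −(0.25)·ln(0.25) = 0.3466
  −(0.42)·ln(0.42) = 0.3644
  −(0.25)·ln(0.25) = 0.3466
  −(0.08)·ln(0.08) = 0.2021
Sum: 0.3466 + 0.3644 + 0.3466 + 0.2021 = 1.260 nats.

1.260 nats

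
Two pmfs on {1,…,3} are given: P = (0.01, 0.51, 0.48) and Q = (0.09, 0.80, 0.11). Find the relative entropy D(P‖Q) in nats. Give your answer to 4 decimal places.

D(P‖Q) = Σ p·ln(p/q).
  0.01·ln(0.01/0.09) = -0.02197
  0.51·ln(0.51/0.80) = -0.22960
  0.48·ln(0.48/0.11) = 0.70719
D(P‖Q) = 0.4556 nats.

0.4556 nats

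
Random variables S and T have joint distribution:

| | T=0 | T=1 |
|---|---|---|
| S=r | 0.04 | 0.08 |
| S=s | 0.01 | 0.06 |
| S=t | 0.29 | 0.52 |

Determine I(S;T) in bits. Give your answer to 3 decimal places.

0.011 bits

Marginals: p(S) = (0.1200, 0.0700, 0.8100), p(T) = (0.3400, 0.6600).
I(S;T) = H(S) + H(T) − H(S,T).
H(S) = 0.8819, H(T) = 0.9248, H(S,T) = 1.7957.
I(S;T) = 0.8819 + 0.9248 − 1.7957 = 0.011 bits.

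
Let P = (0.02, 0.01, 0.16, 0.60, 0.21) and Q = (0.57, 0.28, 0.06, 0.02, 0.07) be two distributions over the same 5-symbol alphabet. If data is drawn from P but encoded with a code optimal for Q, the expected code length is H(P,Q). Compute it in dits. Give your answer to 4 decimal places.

H(P,Q) = −Σ p·log₁₀ q.
  −0.02·log₁₀(0.57) = 0.00488
  −0.01·log₁₀(0.28) = 0.00553
  −0.16·log₁₀(0.06) = 0.19550
  −0.60·log₁₀(0.02) = 1.01938
  −0.21·log₁₀(0.07) = 0.24253
H(P,Q) = 1.4678 dits.

1.4678 dits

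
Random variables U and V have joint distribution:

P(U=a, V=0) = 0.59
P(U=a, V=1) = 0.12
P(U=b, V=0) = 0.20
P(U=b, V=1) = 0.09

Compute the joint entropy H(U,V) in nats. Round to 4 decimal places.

1.1043 nats

H(U,V) = −Σ p(x,y)·ln p(x,y) over all 4 cells.
  cell (a,0): −0.59·ln0.59 = 0.31130
  cell (a,1): −0.12·ln0.12 = 0.25443
  cell (b,0): −0.20·ln0.20 = 0.32189
  cell (b,1): −0.09·ln0.09 = 0.21672
Sum = 1.1043 nats.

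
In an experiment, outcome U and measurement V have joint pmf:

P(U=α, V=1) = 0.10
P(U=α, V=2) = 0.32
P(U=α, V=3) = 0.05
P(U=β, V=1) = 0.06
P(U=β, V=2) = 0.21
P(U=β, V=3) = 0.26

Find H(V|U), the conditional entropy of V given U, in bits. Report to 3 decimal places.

1.299 bits

Marginals: p(U) = (0.4700, 0.5300), p(V) = (0.1600, 0.5300, 0.3100).
H(V|U) = Σ p(U) · H(V|U=·).
  U=α: p=0.4700, H(V|U=α) = 1.1965
  U=β: p=0.5300, H(V|U=β) = 1.3891
Weighted sum = 1.299 bits.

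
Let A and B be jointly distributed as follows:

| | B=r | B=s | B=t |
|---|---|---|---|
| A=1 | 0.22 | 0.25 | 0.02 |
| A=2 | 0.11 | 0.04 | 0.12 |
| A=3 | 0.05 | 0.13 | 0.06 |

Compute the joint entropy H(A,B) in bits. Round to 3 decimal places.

H(A,B) = −Σ p(x,y)·log₂ p(x,y) over all 9 cells.
  cell (1,r): −0.22·log₂0.22 = 0.4806
  cell (1,s): −0.25·log₂0.25 = 0.5000
  cell (1,t): −0.02·log₂0.02 = 0.1129
  cell (2,r): −0.11·log₂0.11 = 0.3503
  cell (2,s): −0.04·log₂0.04 = 0.1858
  cell (2,t): −0.12·log₂0.12 = 0.3671
  cell (3,r): −0.05·log₂0.05 = 0.2161
  cell (3,s): −0.13·log₂0.13 = 0.3826
  cell (3,t): −0.06·log₂0.06 = 0.2435
Sum = 2.839 bits.

2.839 bits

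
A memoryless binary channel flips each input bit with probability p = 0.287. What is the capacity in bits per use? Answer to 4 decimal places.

Binary symmetric channel: C = 1 − h₂(ε) where h₂ is the binary entropy function.
h₂(0.287) = −0.287·log₂0.287 − 0.713·log₂0.713 = 0.8648.
C = 1 − 0.8648 = 0.1352 bits per channel use.

0.1352 bits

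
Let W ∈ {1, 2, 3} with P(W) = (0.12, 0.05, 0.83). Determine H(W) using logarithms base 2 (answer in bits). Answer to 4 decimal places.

0.8063 bits

H(W) = −Σ p·log₂ p.
  −(0.12)·log₂(0.12) = 0.36707
  −(0.05)·log₂(0.05) = 0.21610
  −(0.83)·log₂(0.83) = 0.22312
Sum: 0.36707 + 0.21610 + 0.22312 = 0.8063 bits.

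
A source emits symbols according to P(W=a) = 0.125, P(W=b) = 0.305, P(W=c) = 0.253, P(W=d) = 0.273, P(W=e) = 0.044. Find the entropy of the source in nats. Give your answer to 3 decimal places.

1.462 nats

H(W) = −Σ p·ln p.
  −(0.125)·ln(0.125) = 0.2599
  −(0.305)·ln(0.305) = 0.3622
  −(0.253)·ln(0.253) = 0.3477
  −(0.273)·ln(0.273) = 0.3544
  −(0.044)·ln(0.044) = 0.1374
Sum: 0.2599 + 0.3622 + 0.3477 + 0.3544 + 0.1374 = 1.462 nats.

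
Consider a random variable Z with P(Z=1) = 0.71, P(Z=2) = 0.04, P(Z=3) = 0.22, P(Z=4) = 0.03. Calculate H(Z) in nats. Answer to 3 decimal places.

0.810 nats

H(Z) = −Σ p·ln p.
  −(0.71)·ln(0.71) = 0.2432
  −(0.04)·ln(0.04) = 0.1288
  −(0.22)·ln(0.22) = 0.3331
  −(0.03)·ln(0.03) = 0.1052
Sum: 0.2432 + 0.1288 + 0.3331 + 0.1052 = 0.810 nats.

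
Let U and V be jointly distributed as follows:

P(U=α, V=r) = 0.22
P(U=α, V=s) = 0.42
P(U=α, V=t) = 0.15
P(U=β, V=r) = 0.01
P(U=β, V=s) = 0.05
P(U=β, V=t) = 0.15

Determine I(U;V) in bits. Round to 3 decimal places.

Marginals: p(U) = (0.7900, 0.2100), p(V) = (0.2300, 0.4700, 0.3000).
I(U;V) = Σ p(x,y)·log₂[p(x,y)/(p(x)p(y))].
  (α,r): 0.22·log₂(1.2108) = 0.0607
  (α,s): 0.42·log₂(1.1312) = 0.0747
  (α,t): 0.15·log₂(0.6329) = -0.0990
  (β,r): 0.01·log₂(0.2070) = -0.0227
  (β,s): 0.05·log₂(0.5066) = -0.0491
  (β,t): 0.15·log₂(2.3810) = 0.1877
Sum = 0.152 bits.

0.152 bits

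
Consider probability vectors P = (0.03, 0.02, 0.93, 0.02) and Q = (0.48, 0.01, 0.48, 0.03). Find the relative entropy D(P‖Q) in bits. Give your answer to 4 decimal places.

0.7757 bits

D(P‖Q) = Σ p·log₂(p/q).
  0.03·log₂(0.03/0.48) = -0.12000
  0.02·log₂(0.02/0.01) = 0.02000
  0.93·log₂(0.93/0.48) = 0.88740
  0.02·log₂(0.02/0.03) = -0.01170
D(P‖Q) = 0.7757 bits.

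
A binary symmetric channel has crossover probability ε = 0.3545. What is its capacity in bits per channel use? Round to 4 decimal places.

0.0620 bits

Binary symmetric channel: C = 1 − h₂(ε) where h₂ is the binary entropy function.
h₂(0.3545) = −0.3545·log₂0.3545 − 0.6455·log₂0.6455 = 0.9380.
C = 1 − 0.9380 = 0.0620 bits per channel use.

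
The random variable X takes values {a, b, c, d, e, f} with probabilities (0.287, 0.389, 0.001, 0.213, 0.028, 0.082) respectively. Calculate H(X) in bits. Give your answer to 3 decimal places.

1.972 bits

H(X) = −Σ p·log₂ p.
  −(0.287)·log₂(0.287) = 0.5169
  −(0.389)·log₂(0.389) = 0.5299
  −(0.001)·log₂(0.001) = 0.0100
  −(0.213)·log₂(0.213) = 0.4752
  −(0.028)·log₂(0.028) = 0.1444
  −(0.082)·log₂(0.082) = 0.2959
Sum: 0.5169 + 0.5299 + 0.0100 + 0.4752 + 0.1444 + 0.2959 = 1.972 bits.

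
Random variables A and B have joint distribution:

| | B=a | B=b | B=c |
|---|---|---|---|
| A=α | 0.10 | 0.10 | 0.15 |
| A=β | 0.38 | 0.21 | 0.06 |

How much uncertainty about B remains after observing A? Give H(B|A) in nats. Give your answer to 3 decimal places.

Chain rule: H(B|A) = H(A,B) − H(A).
Marginals: p(A) = (0.3500, 0.6500), p(B) = (0.4800, 0.3100, 0.2100).
H(A,B) = 1.6093 nats; H(A) = 0.6474 nats.
H(B|A) = 1.6093 − 0.6474 = 0.962 nats.

0.962 nats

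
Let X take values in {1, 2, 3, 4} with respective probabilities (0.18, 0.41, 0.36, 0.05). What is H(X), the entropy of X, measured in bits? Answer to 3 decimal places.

H(X) = −Σ p·log₂ p.
  −(0.18)·log₂(0.18) = 0.4453
  −(0.41)·log₂(0.41) = 0.5274
  −(0.36)·log₂(0.36) = 0.5306
  −(0.05)·log₂(0.05) = 0.2161
Sum: 0.4453 + 0.5274 + 0.5306 + 0.2161 = 1.719 bits.

1.719 bits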